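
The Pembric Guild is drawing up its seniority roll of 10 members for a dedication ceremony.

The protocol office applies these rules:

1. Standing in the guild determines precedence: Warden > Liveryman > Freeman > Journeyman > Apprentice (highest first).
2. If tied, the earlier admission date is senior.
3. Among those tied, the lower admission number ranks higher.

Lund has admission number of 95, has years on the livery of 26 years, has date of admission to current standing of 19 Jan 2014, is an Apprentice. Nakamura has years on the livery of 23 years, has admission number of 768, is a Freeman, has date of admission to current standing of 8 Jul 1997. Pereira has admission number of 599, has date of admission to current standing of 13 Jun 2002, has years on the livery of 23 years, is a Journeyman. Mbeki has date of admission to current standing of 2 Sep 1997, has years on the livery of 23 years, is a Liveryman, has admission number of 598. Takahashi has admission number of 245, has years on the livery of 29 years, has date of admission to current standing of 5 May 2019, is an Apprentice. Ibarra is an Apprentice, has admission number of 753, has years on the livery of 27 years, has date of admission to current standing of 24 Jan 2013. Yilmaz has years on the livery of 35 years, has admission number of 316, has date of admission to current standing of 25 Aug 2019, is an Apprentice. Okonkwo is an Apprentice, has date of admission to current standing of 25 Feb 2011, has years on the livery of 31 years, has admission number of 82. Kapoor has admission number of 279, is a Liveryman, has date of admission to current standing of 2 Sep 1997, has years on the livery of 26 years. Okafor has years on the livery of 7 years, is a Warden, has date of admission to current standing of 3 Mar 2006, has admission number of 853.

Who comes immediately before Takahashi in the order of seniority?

Lund

By standing in the guild: Okafor (Warden); then Kapoor and Mbeki (Liveryman); then Nakamura (Freeman); then Pereira (Journeyman); then Okonkwo, Ibarra, Lund, Takahashi and Yilmaz (Apprentice).
Kapoor and Mbeki both have date of admission to current standing 2 Sep 1997, so the next rule applies.
Among Kapoor and Mbeki, by admission number (lower first): Kapoor (279) before Mbeki (598).
Among Okonkwo, Ibarra, Lund, Takahashi and Yilmaz, by date of admission to current standing (earlier first): Okonkwo (25 Feb 2011) before Ibarra (24 Jan 2013) before Lund (19 Jan 2014) before Takahashi (5 May 2019) before Yilmaz (25 Aug 2019).
Order: Okafor, Kapoor, Mbeki, Nakamura, Pereira, Okonkwo, Ibarra, Lund, Takahashi, Yilmaz.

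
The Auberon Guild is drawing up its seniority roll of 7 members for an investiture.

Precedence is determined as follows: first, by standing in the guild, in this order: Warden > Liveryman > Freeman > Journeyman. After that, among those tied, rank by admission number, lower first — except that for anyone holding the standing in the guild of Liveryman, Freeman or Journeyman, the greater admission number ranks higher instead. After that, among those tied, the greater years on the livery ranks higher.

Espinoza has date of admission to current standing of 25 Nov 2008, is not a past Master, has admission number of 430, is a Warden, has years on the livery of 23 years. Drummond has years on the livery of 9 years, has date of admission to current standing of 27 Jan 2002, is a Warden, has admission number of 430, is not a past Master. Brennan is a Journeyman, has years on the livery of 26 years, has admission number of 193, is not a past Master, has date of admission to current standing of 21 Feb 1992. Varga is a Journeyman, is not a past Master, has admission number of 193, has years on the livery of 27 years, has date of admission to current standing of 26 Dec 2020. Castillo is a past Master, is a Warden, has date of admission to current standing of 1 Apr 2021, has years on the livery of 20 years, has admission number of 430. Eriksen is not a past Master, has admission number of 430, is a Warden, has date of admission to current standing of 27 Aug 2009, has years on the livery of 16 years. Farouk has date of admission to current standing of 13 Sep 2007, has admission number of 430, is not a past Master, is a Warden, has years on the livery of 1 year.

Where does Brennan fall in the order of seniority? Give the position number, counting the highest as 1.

7

By standing in the guild: Espinoza, Castillo, Eriksen, Drummond and Farouk (Warden); then Varga and Brennan (Journeyman).
Espinoza, Castillo, Eriksen, Drummond and Farouk all have admission number 430, so the next rule applies.
Among Espinoza, Castillo, Eriksen, Drummond and Farouk, by years on the livery (higher first): Espinoza (23 years) before Castillo (20 years) before Eriksen (16 years) before Drummond (9 years) before Farouk (1 year).
Varga and Brennan both have admission number 193, so the next rule applies.
Among Varga and Brennan, by years on the livery (higher first): Varga (27 years) before Brennan (26 years).
Order: Espinoza, Castillo, Eriksen, Drummond, Farouk, Varga, Brennan. So position 7.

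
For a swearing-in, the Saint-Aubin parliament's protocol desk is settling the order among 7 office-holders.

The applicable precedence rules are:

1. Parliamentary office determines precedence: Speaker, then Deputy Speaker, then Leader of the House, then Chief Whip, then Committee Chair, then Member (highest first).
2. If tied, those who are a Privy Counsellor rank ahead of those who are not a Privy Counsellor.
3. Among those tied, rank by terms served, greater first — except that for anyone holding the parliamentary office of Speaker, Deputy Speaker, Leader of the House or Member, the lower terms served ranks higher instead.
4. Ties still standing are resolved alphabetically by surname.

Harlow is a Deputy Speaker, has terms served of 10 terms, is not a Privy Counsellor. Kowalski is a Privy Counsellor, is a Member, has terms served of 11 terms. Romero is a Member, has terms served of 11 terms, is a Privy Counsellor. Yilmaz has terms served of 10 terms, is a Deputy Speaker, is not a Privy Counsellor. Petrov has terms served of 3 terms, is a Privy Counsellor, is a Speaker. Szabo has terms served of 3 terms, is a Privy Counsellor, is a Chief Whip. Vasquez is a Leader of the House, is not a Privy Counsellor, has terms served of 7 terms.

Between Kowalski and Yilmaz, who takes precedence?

Yilmaz

By parliamentary office: Petrov (Speaker); then Harlow and Yilmaz (Deputy Speaker); then Vasquez (Leader of the House); then Szabo (Chief Whip); then Kowalski and Romero (Member).
Harlow and Yilmaz are each not a Privy Counsellor, so the next rule applies.
Harlow and Yilmaz both have terms served 10 terms, so the next rule applies.
Among Harlow and Yilmaz, alphabetically by surname: Harlow before Yilmaz.
Kowalski and Romero are each a Privy Counsellor, so the next rule applies.
Kowalski and Romero both have terms served 11 terms, so the next rule applies.
Among Kowalski and Romero, alphabetically by surname: Kowalski before Romero.
So Yilmaz takes precedence.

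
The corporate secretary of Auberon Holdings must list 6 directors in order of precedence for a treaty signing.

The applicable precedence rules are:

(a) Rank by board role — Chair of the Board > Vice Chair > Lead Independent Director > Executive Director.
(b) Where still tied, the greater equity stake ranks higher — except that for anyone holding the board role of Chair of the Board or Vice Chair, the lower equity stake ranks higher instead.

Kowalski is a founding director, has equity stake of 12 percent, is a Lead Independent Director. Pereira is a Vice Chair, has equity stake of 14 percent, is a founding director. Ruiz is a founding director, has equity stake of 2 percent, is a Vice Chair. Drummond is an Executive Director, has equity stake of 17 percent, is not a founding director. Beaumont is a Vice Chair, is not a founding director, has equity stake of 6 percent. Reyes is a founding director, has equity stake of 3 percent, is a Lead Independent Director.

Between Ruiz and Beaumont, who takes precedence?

By board role: Ruiz, Beaumont and Pereira (Vice Chair); then Kowalski and Reyes (Lead Independent Director); then Drummond (Executive Director).
Among Ruiz, Beaumont and Pereira, by equity stake (lower first) (reversed rule for this group): Ruiz (2 percent) before Beaumont (6 percent) before Pereira (14 percent).
Among Kowalski and Reyes, by equity stake (higher first): Kowalski (12 percent) before Reyes (3 percent).
So Ruiz takes precedence.

Ruiz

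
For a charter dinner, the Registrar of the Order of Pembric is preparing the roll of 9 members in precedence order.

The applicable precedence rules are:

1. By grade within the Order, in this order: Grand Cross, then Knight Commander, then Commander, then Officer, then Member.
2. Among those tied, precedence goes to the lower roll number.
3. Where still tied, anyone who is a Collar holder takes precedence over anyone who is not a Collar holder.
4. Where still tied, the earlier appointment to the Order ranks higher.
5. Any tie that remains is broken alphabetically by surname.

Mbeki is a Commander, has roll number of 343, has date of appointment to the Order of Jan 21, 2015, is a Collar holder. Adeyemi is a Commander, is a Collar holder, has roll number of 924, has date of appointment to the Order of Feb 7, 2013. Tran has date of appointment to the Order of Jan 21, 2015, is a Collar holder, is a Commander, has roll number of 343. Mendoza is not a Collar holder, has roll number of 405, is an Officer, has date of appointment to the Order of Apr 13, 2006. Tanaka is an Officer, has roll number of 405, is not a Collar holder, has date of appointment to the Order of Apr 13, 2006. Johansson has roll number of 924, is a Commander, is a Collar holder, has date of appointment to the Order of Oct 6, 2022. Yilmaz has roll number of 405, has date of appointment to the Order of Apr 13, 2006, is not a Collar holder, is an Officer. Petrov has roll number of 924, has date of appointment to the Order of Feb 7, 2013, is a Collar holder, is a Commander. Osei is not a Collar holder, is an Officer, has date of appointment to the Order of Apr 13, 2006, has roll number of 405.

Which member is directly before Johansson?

Petrov

By grade within the Order: Mbeki, Tran, Adeyemi, Petrov and Johansson (Commander); then Mendoza, Osei, Tanaka and Yilmaz (Officer).
Among Mbeki, Tran, Adeyemi, Petrov and Johansson, by roll number (lower first): Mbeki and Tran (343) before Adeyemi, Petrov and Johansson (924).
Mbeki and Tran are each a Collar holder, so the next rule applies.
Mbeki and Tran both have date of appointment to the Order Jan 21, 2015, so the next rule applies.
Among Mbeki and Tran, alphabetically by surname: Mbeki before Tran.
Adeyemi, Petrov and Johansson are each a Collar holder, so the next rule applies.
Among Adeyemi, Petrov and Johansson, by date of appointment to the Order (earlier first): Adeyemi and Petrov (Feb 7, 2013) before Johansson (Oct 6, 2022).
Among Adeyemi and Petrov, alphabetically by surname: Adeyemi before Petrov.
Mendoza, Osei, Tanaka and Yilmaz all have roll number 405, so the next rule applies.
Mendoza, Osei, Tanaka and Yilmaz are each not a Collar holder, so the next rule applies.
Mendoza, Osei, Tanaka and Yilmaz all have date of appointment to the Order Apr 13, 2006, so the next rule applies.
Among Mendoza, Osei, Tanaka and Yilmaz, alphabetically by surname: Mendoza before Osei before Tanaka before Yilmaz.
Order: Mbeki, Tran, Adeyemi, Petrov, Johansson, Mendoza, Osei, Tanaka, Yilmaz.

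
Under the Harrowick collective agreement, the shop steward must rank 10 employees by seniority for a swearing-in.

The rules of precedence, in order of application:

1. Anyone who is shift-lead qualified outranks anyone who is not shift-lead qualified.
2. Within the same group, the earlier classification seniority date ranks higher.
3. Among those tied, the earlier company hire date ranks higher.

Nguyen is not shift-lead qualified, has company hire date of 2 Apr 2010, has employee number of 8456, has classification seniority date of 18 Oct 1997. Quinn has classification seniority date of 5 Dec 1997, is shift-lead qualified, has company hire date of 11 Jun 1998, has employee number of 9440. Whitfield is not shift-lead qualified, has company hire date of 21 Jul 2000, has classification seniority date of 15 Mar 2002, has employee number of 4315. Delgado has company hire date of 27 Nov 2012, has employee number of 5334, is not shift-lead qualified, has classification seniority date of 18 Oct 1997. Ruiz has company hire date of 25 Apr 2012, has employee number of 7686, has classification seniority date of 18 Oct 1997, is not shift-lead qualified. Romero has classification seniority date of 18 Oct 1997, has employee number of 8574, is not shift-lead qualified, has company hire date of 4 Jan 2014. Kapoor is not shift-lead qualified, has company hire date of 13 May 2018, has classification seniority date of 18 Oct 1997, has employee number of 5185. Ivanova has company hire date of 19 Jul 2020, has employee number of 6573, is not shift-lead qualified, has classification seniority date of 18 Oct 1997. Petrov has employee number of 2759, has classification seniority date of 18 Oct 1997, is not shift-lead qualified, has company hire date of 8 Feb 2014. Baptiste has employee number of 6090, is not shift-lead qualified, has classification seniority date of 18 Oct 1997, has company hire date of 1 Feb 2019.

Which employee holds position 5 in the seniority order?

Romero

By the first rule: Quinn (shift-lead qualified); then Nguyen, Ruiz, Delgado, Romero, Petrov, Kapoor, Baptiste, Ivanova and Whitfield (each not shift-lead qualified).
Among Nguyen, Ruiz, Delgado, Romero, Petrov, Kapoor, Baptiste, Ivanova and Whitfield, by classification seniority date (earlier first): Nguyen, Ruiz, Delgado, Romero, Petrov, Kapoor, Baptiste and Ivanova (18 Oct 1997) before Whitfield (15 Mar 2002).
Among Nguyen, Ruiz, Delgado, Romero, Petrov, Kapoor, Baptiste and Ivanova, by company hire date (earlier first): Nguyen (2 Apr 2010) before Ruiz (25 Apr 2012) before Delgado (27 Nov 2012) before Romero (4 Jan 2014) before Petrov (8 Feb 2014) before Kapoor (13 May 2018) before Baptiste (1 Feb 2019) before Ivanova (19 Jul 2020).
Order: Quinn, Nguyen, Ruiz, Delgado, Romero, Petrov, Kapoor, Baptiste, Ivanova, Whitfield.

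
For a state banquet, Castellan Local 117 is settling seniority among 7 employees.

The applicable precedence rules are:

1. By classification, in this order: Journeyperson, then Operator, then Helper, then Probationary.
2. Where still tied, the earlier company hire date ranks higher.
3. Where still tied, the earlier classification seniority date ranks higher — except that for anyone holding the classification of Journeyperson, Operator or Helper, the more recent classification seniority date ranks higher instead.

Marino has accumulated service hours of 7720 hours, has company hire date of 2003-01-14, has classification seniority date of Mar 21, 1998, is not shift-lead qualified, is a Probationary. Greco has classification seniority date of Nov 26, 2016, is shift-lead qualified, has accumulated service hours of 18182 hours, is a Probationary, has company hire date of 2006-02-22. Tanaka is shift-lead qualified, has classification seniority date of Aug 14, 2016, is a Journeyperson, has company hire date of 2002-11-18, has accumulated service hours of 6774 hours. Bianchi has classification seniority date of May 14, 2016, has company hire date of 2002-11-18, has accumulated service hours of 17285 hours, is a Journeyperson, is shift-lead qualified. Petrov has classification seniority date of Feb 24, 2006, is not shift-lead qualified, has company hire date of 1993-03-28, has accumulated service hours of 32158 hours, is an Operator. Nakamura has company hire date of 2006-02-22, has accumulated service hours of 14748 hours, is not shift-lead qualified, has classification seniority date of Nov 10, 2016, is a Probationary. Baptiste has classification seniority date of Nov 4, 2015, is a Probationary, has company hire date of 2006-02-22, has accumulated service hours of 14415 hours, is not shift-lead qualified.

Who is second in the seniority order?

By classification: Tanaka and Bianchi (Journeyperson); then Petrov (Operator); then Marino, Baptiste, Nakamura and Greco (Probationary).
Tanaka and Bianchi both have company hire date 2002-11-18, so the next rule applies.
Among Tanaka and Bianchi, by classification seniority date (later first) (reversed rule for this group): Tanaka (Aug 14, 2016) before Bianchi (May 14, 2016).
Among Marino, Baptiste, Nakamura and Greco, by company hire date (earlier first): Marino (2003-01-14) before Baptiste, Nakamura and Greco (2006-02-22).
Among Baptiste, Nakamura and Greco, by classification seniority date (earlier first): Baptiste (Nov 4, 2015) before Nakamura (Nov 10, 2016) before Greco (Nov 26, 2016).
Order: Tanaka, Bianchi, Petrov, Marino, Baptiste, Nakamura, Greco.

Bianchi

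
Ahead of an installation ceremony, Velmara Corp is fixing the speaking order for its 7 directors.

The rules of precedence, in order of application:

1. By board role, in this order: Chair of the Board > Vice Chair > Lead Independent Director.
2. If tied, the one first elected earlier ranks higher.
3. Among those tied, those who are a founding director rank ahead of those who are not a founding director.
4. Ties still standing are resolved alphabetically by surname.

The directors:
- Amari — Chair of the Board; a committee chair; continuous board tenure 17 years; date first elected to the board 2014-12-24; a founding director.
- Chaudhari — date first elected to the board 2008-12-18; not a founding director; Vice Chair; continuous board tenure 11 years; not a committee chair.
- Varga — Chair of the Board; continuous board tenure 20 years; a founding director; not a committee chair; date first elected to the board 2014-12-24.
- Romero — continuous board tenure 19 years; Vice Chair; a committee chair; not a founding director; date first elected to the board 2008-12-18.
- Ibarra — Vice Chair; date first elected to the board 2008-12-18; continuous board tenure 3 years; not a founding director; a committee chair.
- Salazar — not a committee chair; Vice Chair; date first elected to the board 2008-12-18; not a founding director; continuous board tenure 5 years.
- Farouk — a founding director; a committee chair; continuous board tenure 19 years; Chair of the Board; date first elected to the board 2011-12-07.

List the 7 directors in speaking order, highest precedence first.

By board role: Farouk, Amari and Varga (Chair of the Board); then Chaudhari, Ibarra, Romero and Salazar (Vice Chair).
Among Farouk, Amari and Varga, by date first elected to the board (earlier first): Farouk (2011-12-07) before Amari and Varga (2014-12-24).
Amari and Varga are each a founding director, so the next rule applies.
Among Amari and Varga, alphabetically by surname: Amari before Varga.
Chaudhari, Ibarra, Romero and Salazar all have date first elected to the board 2008-12-18, so the next rule applies.
Chaudhari, Ibarra, Romero and Salazar are each not a founding director, so the next rule applies.
Among Chaudhari, Ibarra, Romero and Salazar, alphabetically by surname: Chaudhari before Ibarra before Romero before Salazar.
Full order: Farouk, Amari, Varga, Chaudhari, Ibarra, Romero, Salazar.

Farouk, Amari, Varga, Chaudhari, Ibarra, Romero, Salazar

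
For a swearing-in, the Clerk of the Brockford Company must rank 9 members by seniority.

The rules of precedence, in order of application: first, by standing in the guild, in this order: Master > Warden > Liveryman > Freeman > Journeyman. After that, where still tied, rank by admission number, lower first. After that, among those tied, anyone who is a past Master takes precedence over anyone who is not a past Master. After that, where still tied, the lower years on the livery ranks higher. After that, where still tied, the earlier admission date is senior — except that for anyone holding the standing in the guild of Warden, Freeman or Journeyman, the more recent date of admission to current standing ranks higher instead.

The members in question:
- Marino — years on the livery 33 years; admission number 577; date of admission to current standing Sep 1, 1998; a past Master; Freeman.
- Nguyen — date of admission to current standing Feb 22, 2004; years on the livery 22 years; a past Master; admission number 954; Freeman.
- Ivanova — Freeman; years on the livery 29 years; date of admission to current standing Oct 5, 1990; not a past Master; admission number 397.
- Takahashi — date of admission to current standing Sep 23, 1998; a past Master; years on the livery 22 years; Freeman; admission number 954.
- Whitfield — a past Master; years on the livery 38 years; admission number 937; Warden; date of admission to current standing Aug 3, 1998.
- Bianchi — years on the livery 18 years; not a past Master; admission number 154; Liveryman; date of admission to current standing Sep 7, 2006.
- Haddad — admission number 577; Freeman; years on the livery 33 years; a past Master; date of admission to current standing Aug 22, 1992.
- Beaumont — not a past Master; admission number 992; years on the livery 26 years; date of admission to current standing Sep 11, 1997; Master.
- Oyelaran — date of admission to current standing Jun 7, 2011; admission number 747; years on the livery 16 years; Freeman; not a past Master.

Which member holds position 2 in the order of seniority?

Whitfield

By standing in the guild: Beaumont (Master); then Whitfield (Warden); then Bianchi (Liveryman); then Ivanova, Marino, Haddad, Oyelaran, Nguyen and Takahashi (Freeman).
Among Ivanova, Marino, Haddad, Oyelaran, Nguyen and Takahashi, by admission number (lower first): Ivanova (397) before Marino and Haddad (577) before Oyelaran (747) before Nguyen and Takahashi (954).
Marino and Haddad are each a past Master, so the next rule applies.
Marino and Haddad both have years on the livery 33 years, so the next rule applies.
Among Marino and Haddad, by date of admission to current standing (later first) (reversed rule for this group): Marino (Sep 1, 1998) before Haddad (Aug 22, 1992).
Nguyen and Takahashi are each a past Master, so the next rule applies.
Nguyen and Takahashi both have years on the livery 22 years, so the next rule applies.
Among Nguyen and Takahashi, by date of admission to current standing (later first) (reversed rule for this group): Nguyen (Feb 22, 2004) before Takahashi (Sep 23, 1998).
Order: Beaumont, Whitfield, Bianchi, Ivanova, Marino, Haddad, Oyelaran, Nguyen, Takahashi.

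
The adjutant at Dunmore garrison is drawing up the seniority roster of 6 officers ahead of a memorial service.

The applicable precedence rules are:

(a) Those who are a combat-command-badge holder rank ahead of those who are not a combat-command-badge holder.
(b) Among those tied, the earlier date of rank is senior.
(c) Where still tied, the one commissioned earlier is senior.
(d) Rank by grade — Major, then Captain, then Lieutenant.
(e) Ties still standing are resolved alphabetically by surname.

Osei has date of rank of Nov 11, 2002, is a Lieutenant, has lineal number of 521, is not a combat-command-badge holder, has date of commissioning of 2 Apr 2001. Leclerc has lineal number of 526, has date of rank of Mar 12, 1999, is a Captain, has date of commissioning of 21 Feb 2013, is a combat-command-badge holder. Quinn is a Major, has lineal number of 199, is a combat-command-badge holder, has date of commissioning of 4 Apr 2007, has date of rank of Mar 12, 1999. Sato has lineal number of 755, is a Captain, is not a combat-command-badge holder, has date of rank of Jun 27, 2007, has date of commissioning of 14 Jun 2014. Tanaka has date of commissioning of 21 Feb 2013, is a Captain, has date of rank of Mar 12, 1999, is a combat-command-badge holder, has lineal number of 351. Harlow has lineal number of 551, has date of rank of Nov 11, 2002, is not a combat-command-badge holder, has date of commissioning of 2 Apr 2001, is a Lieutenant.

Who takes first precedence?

Quinn

By the first rule: Quinn, Leclerc and Tanaka (each a combat-command-badge holder); then Harlow, Osei and Sato (each not a combat-command-badge holder).
Quinn, Leclerc and Tanaka all have date of rank Mar 12, 1999, so the next rule applies.
Among Quinn, Leclerc and Tanaka, by date of commissioning (earlier first): Quinn (4 Apr 2007) before Leclerc and Tanaka (21 Feb 2013).
Leclerc and Tanaka are each Captain, so the next rule applies.
Among Leclerc and Tanaka, alphabetically by surname: Leclerc before Tanaka.
Among Harlow, Osei and Sato, by date of rank (earlier first): Harlow and Osei (Nov 11, 2002) before Sato (Jun 27, 2007).
Harlow and Osei both have date of commissioning 2 Apr 2001, so the next rule applies.
Harlow and Osei are each Lieutenant, so the next rule applies.
Among Harlow and Osei, alphabetically by surname: Harlow before Osei.
Order: Quinn, Leclerc, Tanaka, Harlow, Osei, Sato.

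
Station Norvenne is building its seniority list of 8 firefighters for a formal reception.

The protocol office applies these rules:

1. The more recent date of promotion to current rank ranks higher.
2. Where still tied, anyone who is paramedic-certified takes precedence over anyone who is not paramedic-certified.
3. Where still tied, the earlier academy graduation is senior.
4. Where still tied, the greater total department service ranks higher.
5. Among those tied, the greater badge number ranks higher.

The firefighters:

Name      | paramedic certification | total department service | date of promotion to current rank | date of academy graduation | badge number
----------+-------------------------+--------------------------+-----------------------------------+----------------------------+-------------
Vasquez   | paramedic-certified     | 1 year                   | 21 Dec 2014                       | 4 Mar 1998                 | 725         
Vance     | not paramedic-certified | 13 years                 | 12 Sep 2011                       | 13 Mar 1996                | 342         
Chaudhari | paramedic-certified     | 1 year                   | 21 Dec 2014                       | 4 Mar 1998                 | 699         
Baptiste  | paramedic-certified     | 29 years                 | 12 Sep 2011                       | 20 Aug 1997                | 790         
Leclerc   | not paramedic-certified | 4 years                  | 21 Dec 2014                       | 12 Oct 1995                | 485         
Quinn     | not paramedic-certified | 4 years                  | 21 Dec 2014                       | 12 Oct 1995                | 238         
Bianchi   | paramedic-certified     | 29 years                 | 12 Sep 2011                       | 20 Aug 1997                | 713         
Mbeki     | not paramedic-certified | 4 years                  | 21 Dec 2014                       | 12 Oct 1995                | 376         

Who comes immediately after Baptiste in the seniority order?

Bianchi

By date of promotion to current rank (later first): Vasquez, Chaudhari, Leclerc, Mbeki and Quinn (each 21 Dec 2014); then Baptiste, Bianchi and Vance (each 12 Sep 2011).
Among Vasquez, Chaudhari, Leclerc, Mbeki and Quinn, paramedic-certified before not paramedic-certified: Vasquez and Chaudhari (paramedic-certified) before Leclerc, Mbeki and Quinn (not paramedic-certified).
Vasquez and Chaudhari both have date of academy graduation 4 Mar 1998, so the next rule applies.
Vasquez and Chaudhari both have total department service 1 year, so the next rule applies.
Among Vasquez and Chaudhari, by badge number (higher first): Vasquez (725) before Chaudhari (699).
Leclerc, Mbeki and Quinn all have date of academy graduation 12 Oct 1995, so the next rule applies.
Leclerc, Mbeki and Quinn all have total department service 4 years, so the next rule applies.
Among Leclerc, Mbeki and Quinn, by badge number (higher first): Leclerc (485) before Mbeki (376) before Quinn (238).
Among Baptiste, Bianchi and Vance, paramedic-certified before not paramedic-certified: Baptiste and Bianchi (paramedic-certified) before Vance (not paramedic-certified).
Baptiste and Bianchi both have date of academy graduation 20 Aug 1997, so the next rule applies.
Baptiste and Bianchi both have total department service 29 years, so the next rule applies.
Among Baptiste and Bianchi, by badge number (higher first): Baptiste (790) before Bianchi (713).
Order: Vasquez, Chaudhari, Leclerc, Mbeki, Quinn, Baptiste, Bianchi, Vance.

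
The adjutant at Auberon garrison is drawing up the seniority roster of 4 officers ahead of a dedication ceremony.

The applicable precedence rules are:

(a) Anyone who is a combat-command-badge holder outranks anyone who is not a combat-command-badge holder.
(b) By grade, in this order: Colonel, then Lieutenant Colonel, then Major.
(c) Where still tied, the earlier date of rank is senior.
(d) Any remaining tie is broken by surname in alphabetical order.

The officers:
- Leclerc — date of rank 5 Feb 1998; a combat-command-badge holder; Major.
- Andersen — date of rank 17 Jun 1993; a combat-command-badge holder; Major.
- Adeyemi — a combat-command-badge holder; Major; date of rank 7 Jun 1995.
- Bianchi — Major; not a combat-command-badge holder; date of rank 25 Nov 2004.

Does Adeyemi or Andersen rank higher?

By the first rule: Andersen, Adeyemi and Leclerc (each a combat-command-badge holder); then Bianchi (not a combat-command-badge holder).
Andersen, Adeyemi and Leclerc are each Major, so the next rule applies.
Among Andersen, Adeyemi and Leclerc, by date of rank (earlier first): Andersen (17 Jun 1993) before Adeyemi (7 Jun 1995) before Leclerc (5 Feb 1998).
So Andersen takes precedence.

Andersen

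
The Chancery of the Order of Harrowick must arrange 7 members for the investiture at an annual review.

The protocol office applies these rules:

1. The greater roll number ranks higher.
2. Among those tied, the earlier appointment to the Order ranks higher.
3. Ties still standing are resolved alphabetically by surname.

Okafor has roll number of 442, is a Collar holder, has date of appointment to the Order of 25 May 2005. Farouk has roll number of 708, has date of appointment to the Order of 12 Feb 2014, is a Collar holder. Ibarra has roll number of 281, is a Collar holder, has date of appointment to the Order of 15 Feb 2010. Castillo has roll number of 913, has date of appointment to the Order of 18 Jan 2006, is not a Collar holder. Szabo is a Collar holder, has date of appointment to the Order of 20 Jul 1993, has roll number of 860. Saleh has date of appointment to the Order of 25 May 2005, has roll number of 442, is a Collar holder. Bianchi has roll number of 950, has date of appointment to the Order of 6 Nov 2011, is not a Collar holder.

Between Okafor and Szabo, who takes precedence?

By roll number (higher first): Bianchi (950); then Castillo (913); then Szabo (860); then Farouk (708); then Okafor and Saleh (both 442); then Ibarra (281).
Okafor and Saleh both have date of appointment to the Order 25 May 2005, so the next rule applies.
Among Okafor and Saleh, alphabetically by surname: Okafor before Saleh.
So Szabo takes precedence.

Szabo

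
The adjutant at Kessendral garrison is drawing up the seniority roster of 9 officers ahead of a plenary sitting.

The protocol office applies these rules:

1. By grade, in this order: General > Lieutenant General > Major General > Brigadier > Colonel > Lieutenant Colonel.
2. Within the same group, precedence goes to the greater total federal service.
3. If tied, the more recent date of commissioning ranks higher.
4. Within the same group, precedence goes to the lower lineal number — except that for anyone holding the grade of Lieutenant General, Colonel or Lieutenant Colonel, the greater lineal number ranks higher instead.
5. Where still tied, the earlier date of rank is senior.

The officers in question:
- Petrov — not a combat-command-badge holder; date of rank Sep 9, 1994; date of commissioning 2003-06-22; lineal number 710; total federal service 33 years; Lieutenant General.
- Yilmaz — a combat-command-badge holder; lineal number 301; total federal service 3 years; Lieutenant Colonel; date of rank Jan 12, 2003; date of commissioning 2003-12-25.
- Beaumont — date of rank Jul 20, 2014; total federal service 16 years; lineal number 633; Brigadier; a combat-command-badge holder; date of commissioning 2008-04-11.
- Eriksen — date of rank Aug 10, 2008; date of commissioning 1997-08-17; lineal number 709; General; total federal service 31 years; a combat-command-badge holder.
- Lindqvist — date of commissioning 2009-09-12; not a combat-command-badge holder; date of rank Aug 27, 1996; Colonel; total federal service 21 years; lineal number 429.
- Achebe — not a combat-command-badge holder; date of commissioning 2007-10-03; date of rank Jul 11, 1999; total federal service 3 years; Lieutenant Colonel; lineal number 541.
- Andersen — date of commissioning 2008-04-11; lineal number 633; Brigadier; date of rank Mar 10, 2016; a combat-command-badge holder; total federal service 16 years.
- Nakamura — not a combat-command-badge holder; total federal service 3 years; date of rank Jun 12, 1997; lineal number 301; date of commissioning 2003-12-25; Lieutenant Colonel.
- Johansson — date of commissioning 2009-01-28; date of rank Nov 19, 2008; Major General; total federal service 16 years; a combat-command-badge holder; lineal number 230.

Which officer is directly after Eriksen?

By grade: Eriksen (General); then Petrov (Lieutenant General); then Johansson (Major General); then Beaumont and Andersen (Brigadier); then Lindqvist (Colonel); then Achebe, Nakamura and Yilmaz (Lieutenant Colonel).
Beaumont and Andersen both have total federal service 16 years, so the next rule applies.
Beaumont and Andersen both have date of commissioning 2008-04-11, so the next rule applies.
Beaumont and Andersen both have lineal number 633, so the next rule applies.
Among Beaumont and Andersen, by date of rank (earlier first): Beaumont (Jul 20, 2014) before Andersen (Mar 10, 2016).
Achebe, Nakamura and Yilmaz all have total federal service 3 years, so the next rule applies.
Among Achebe, Nakamura and Yilmaz, by date of commissioning (later first): Achebe (2007-10-03) before Nakamura and Yilmaz (2003-12-25).
Nakamura and Yilmaz both have lineal number 301, so the next rule applies.
Among Nakamura and Yilmaz, by date of rank (earlier first): Nakamura (Jun 12, 1997) before Yilmaz (Jan 12, 2003).
Order: Eriksen, Petrov, Johansson, Beaumont, Andersen, Lindqvist, Achebe, Nakamura, Yilmaz.

Petrov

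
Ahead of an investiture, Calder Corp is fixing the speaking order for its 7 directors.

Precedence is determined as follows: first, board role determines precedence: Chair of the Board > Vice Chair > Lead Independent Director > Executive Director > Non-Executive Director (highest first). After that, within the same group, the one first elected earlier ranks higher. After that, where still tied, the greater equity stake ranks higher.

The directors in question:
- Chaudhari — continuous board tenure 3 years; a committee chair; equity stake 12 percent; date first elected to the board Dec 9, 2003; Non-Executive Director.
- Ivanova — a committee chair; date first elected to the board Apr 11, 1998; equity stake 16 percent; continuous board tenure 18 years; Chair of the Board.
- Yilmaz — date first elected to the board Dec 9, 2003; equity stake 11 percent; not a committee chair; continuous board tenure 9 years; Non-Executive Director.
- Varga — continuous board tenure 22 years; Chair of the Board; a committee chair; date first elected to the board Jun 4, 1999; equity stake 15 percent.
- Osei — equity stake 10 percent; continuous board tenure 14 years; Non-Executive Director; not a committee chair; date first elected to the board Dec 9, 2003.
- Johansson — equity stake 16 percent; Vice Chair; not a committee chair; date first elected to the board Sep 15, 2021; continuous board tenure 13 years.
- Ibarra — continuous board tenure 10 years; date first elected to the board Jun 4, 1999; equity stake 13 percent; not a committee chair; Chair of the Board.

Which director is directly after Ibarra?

Johansson

By board role: Ivanova, Varga and Ibarra (Chair of the Board); then Johansson (Vice Chair); then Chaudhari, Yilmaz and Osei (Non-Executive Director).
Among Ivanova, Varga and Ibarra, by date first elected to the board (earlier first): Ivanova (Apr 11, 1998) before Varga and Ibarra (Jun 4, 1999).
Among Varga and Ibarra, by equity stake (higher first): Varga (15 percent) before Ibarra (13 percent).
Chaudhari, Yilmaz and Osei all have date first elected to the board Dec 9, 2003, so the next rule applies.
Among Chaudhari, Yilmaz and Osei, by equity stake (higher first): Chaudhari (12 percent) before Yilmaz (11 percent) before Osei (10 percent).
Order: Ivanova, Varga, Ibarra, Johansson, Chaudhari, Yilmaz, Osei.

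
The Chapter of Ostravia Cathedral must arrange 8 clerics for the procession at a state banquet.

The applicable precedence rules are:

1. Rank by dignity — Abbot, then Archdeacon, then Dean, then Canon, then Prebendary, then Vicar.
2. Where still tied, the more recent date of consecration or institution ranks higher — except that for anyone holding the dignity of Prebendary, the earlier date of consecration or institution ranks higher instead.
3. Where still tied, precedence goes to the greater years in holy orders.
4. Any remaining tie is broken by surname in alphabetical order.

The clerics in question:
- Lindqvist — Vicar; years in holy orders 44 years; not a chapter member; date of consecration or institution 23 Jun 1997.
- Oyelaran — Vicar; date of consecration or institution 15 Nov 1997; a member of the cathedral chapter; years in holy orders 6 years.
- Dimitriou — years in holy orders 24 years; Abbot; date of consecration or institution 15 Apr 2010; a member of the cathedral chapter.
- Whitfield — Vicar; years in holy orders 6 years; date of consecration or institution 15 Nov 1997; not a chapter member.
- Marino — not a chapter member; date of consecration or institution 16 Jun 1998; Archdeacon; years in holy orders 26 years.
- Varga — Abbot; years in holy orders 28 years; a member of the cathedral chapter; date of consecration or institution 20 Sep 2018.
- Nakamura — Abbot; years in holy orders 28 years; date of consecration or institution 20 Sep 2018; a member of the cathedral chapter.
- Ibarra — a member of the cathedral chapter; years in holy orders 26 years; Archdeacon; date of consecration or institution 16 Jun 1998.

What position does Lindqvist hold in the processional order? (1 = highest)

8

By dignity: Nakamura, Varga and Dimitriou (Abbot); then Ibarra and Marino (Archdeacon); then Oyelaran, Whitfield and Lindqvist (Vicar).
Among Nakamura, Varga and Dimitriou, by date of consecration or institution (later first): Nakamura and Varga (20 Sep 2018) before Dimitriou (15 Apr 2010).
Nakamura and Varga both have years in holy orders 28 years, so the next rule applies.
Among Nakamura and Varga, alphabetically by surname: Nakamura before Varga.
Ibarra and Marino both have date of consecration or institution 16 Jun 1998, so the next rule applies.
Ibarra and Marino both have years in holy orders 26 years, so the next rule applies.
Among Ibarra and Marino, alphabetically by surname: Ibarra before Marino.
Among Oyelaran, Whitfield and Lindqvist, by date of consecration or institution (later first): Oyelaran and Whitfield (15 Nov 1997) before Lindqvist (23 Jun 1997).
Oyelaran and Whitfield both have years in holy orders 6 years, so the next rule applies.
Among Oyelaran and Whitfield, alphabetically by surname: Oyelaran before Whitfield.
Order: Nakamura, Varga, Dimitriou, Ibarra, Marino, Oyelaran, Whitfield, Lindqvist. So position 8.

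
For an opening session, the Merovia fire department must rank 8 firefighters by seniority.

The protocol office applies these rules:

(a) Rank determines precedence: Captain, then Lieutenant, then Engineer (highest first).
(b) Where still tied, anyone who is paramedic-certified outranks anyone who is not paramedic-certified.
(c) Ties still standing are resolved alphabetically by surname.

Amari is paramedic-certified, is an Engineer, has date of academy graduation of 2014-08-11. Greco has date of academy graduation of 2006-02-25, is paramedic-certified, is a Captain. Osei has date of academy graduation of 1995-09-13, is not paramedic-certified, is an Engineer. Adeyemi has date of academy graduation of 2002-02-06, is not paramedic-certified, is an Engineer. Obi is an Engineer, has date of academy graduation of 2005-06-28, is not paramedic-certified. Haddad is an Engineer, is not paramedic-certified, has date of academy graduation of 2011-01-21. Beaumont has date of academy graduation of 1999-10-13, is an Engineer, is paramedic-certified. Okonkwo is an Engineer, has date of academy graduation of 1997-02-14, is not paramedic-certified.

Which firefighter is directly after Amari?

By rank: Greco (Captain); then Amari, Beaumont, Adeyemi, Haddad, Obi, Okonkwo and Osei (Engineer).
Among Amari, Beaumont, Adeyemi, Haddad, Obi, Okonkwo and Osei, paramedic-certified before not paramedic-certified: Amari and Beaumont (paramedic-certified) before Adeyemi, Haddad, Obi, Okonkwo and Osei (not paramedic-certified).
Among Amari and Beaumont, alphabetically by surname: Amari before Beaumont.
Among Adeyemi, Haddad, Obi, Okonkwo and Osei, alphabetically by surname: Adeyemi before Haddad before Obi before Okonkwo before Osei.
Order: Greco, Amari, Beaumont, Adeyemi, Haddad, Obi, Okonkwo, Osei.

Beaumont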